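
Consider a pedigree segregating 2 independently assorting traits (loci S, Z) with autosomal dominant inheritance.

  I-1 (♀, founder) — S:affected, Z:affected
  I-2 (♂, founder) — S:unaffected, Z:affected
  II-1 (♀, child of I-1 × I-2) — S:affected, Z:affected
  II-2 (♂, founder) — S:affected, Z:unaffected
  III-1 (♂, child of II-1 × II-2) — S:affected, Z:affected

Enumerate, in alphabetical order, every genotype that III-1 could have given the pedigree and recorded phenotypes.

III-1 ∈ {SS Zz, Ss Zz}

S/I-1 aff ·: Ss|SS
S/I-2 un ·: ss
S/II-1 aff I-1×I-2: Ss
S/II-2 aff ·: Ss|SS
S/III-1 aff II-1×II-2: Ss|SS
⇒ S over [I-1,I-2,II-1,II-2,III-1]: 8 consistent
Z/I-1 aff ·: Zz|ZZ
Z/I-2 aff ·: Zz|ZZ
Z/II-1 aff I-1×I-2: Zz|ZZ
Z/II-2 un ·: zz
Z/III-1 aff II-1×II-2: Zz
⇒ Z over [I-1,I-2,II-1,II-2,III-1]: 7 consistent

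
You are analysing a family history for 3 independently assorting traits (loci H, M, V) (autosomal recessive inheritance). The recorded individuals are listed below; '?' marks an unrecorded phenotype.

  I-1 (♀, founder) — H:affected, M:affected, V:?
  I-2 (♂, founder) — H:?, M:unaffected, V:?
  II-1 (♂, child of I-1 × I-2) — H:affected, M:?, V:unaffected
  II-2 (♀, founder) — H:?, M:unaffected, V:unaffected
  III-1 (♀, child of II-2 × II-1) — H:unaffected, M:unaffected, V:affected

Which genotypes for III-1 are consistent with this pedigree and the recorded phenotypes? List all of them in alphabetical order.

III-1 ∈ {Hh MM vv, Hh Mm vv}

H/I-1 aff ·: hh
H/I-2 ? ·: Hh|hh
H/II-1 aff I-1×I-2: hh
H/II-2 ? ·: HH|Hh
H/III-1 un II-2×II-1: Hh
⇒ H over [I-1,I-2,II-1,II-2,III-1]: 4 consistent
M/I-1 aff ·: mm
M/I-2 un ·: MM|Mm
M/II-1 ? I-1×I-2: Mm|mm
M/II-2 un ·: MM|Mm
M/III-1 un II-2×II-1: MM|Mm
⇒ M over [I-1,I-2,II-1,II-2,III-1]: 10 consistent
V/I-1 ? ·: VV|Vv|vv
V/I-2 ? ·: VV|Vv|vv
V/II-1 un I-1×I-2: Vv
V/II-2 un ·: Vv
V/III-1 aff II-2×II-1: vv
⇒ V over [I-1,I-2,II-1,II-2,III-1]: 7 consistent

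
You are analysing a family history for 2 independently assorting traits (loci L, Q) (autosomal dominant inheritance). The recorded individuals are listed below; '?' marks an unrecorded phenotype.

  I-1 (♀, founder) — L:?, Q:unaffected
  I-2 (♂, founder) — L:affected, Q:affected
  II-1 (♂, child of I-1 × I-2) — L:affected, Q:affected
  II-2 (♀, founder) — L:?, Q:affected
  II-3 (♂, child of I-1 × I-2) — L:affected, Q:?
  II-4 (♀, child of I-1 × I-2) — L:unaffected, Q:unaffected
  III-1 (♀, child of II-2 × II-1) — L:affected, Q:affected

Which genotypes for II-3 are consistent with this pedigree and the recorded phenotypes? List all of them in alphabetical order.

L/I-1 ? ·: ll|Ll
L/I-2 aff ·: Ll
L/II-1 aff I-1×I-2: Ll|LL
L/II-2 ? ·: ll|Ll|LL
L/II-3 aff I-1×I-2: Ll|LL
L/II-4 un I-1×I-2: ll
L/III-1 aff II-2×II-1: Ll|LL
⇒ L over [I-1,I-2,II-1,II-2,II-3,II-4,III-1]: 23 consistent
Q/I-1 un ·: qq
Q/I-2 aff ·: Qq
Q/II-1 aff I-1×I-2: Qq
Q/II-2 aff ·: Qq|QQ
Q/II-3 ? I-1×I-2: qq|Qq
Q/II-4 un I-1×I-2: qq
Q/III-1 aff II-2×II-1: Qq|QQ
⇒ Q over [I-1,I-2,II-1,II-2,II-3,II-4,III-1]: 8 consistent

II-3 ∈ {LL Qq, LL qq, Ll Qq, Ll qq}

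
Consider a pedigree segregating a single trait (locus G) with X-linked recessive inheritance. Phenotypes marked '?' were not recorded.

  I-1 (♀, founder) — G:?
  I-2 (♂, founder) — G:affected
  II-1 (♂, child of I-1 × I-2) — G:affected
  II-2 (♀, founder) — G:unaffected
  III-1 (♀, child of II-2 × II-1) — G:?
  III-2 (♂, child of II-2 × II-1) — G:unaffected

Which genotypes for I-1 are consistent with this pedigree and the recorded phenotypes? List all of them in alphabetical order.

G/I-1 ? ·: X^GX^g|X^gX^g
G/I-2 aff ·: X^gY
G/II-1 aff I-1×I-2: X^gY
G/II-2 un ·: X^GX^G|X^GX^g
G/III-1 ? II-2×II-1: X^GX^g|X^gX^g
G/III-2 un II-2×II-1: X^GY
⇒ G over [I-1,I-2,II-1,II-2,III-1,III-2]: 6 consistent

I-1 ∈ {X^GX^g, X^gX^g}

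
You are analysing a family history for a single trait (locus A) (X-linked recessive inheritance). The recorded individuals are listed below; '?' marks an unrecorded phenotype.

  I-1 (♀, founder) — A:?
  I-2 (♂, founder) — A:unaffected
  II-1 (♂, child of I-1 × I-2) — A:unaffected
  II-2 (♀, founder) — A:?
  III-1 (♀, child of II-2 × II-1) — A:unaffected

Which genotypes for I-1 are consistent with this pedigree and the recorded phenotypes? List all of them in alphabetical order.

I-1 ∈ {X^AX^A, X^AX^a}

A/I-1 ? ·: X^AX^A|X^AX^a
A/I-2 un ·: X^AY
A/II-1 un I-1×I-2: X^AY
A/II-2 ? ·: X^AX^A|X^AX^a|X^aX^a
A/III-1 un II-2×II-1: X^AX^A|X^AX^a
⇒ A over [I-1,I-2,II-1,II-2,III-1]: 8 consistent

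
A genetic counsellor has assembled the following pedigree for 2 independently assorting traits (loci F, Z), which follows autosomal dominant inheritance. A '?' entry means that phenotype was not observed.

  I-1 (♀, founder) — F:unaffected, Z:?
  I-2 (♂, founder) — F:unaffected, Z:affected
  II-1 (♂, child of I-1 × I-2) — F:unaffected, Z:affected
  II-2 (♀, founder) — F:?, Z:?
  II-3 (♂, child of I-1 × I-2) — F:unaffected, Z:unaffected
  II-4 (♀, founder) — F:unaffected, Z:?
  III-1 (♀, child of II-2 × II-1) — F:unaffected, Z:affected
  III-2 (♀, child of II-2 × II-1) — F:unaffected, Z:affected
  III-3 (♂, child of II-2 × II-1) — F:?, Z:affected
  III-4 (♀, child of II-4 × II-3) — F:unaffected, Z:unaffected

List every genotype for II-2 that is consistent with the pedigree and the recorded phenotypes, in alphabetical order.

II-2 ∈ {Ff ZZ, Ff Zz, Ff zz, ff ZZ, ff Zz, ff zz}

F/I-1 un ·: ff
F/I-2 un ·: ff
F/II-1 un I-1×I-2: ff
F/II-2 ? ·: ff|Ff
F/II-3 un I-1×I-2: ff
F/II-4 un ·: ff
F/III-1 un II-2×II-1: ff
F/III-2 un II-2×II-1: ff
F/III-3 ? II-2×II-1: ff|Ff
F/III-4 un II-4×II-3: ff
⇒ F over [I-1,I-2,II-1,II-2,II-3,II-4,III-1,III-2,III-3,III-4]: 3 consistent
Z/I-1 ? ·: zz|Zz
Z/I-2 aff ·: Zz
Z/II-1 aff I-1×I-2: Zz|ZZ
Z/II-2 ? ·: zz|Zz|ZZ
Z/II-3 un I-1×I-2: zz
Z/II-4 ? ·: zz|Zz
Z/III-1 aff II-2×II-1: Zz|ZZ
Z/III-2 aff II-2×II-1: Zz|ZZ
Z/III-3 aff II-2×II-1: Zz|ZZ
Z/III-4 un II-4×II-3: zz
⇒ Z over [I-1,I-2,II-1,II-2,II-3,II-4,III-1,III-2,III-3,III-4]: 88 consistent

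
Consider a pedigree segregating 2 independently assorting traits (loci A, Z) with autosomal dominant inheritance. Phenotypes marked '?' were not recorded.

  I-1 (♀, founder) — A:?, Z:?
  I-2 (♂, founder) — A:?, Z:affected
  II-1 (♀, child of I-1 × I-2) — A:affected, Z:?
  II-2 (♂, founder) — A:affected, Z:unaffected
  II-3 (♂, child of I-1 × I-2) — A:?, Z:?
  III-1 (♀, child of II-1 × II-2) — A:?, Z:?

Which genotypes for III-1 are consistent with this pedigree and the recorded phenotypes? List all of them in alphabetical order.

A/I-1 ? ·: aa|Aa|AA
A/I-2 ? ·: aa|Aa|AA
A/II-1 aff I-1×I-2: Aa|AA
A/II-2 aff ·: Aa|AA
A/II-3 ? I-1×I-2: aa|Aa|AA
A/III-1 ? II-1×II-2: aa|Aa|AA
⇒ A over [I-1,I-2,II-1,II-2,II-3,III-1]: 89 consistent
Z/I-1 ? ·: zz|Zz|ZZ
Z/I-2 aff ·: Zz|ZZ
Z/II-1 ? I-1×I-2: zz|Zz|ZZ
Z/II-2 un ·: zz
Z/II-3 ? I-1×I-2: zz|Zz|ZZ
Z/III-1 ? II-1×II-2: zz|Zz
⇒ Z over [I-1,I-2,II-1,II-2,II-3,III-1]: 33 consistent

III-1 ∈ {AA Zz, AA zz, Aa Zz, Aa zz, aa Zz, aa zz}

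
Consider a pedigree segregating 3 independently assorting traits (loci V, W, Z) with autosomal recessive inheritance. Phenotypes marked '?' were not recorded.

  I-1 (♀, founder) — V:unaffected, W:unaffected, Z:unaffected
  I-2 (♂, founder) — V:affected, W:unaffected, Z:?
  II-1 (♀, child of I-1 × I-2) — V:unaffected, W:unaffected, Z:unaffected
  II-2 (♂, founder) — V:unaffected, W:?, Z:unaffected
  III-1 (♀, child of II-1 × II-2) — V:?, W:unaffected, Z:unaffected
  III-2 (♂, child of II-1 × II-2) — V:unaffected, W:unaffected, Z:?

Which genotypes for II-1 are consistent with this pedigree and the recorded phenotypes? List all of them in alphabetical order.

II-1 ∈ {Vv WW ZZ, Vv WW Zz, Vv Ww ZZ, Vv Ww Zz}

V/I-1 un ·: VV|Vv
V/I-2 aff ·: vv
V/II-1 un I-1×I-2: Vv
V/II-2 un ·: VV|Vv
V/III-1 ? II-1×II-2: VV|Vv|vv
V/III-2 un II-1×II-2: VV|Vv
⇒ V over [I-1,I-2,II-1,II-2,III-1,III-2]: 20 consistent
W/I-1 un ·: WW|Ww
W/I-2 un ·: WW|Ww
W/II-1 un I-1×I-2: WW|Ww
W/II-2 ? ·: WW|Ww|ww
W/III-1 un II-1×II-2: WW|Ww
W/III-2 un II-1×II-2: WW|Ww
⇒ W over [I-1,I-2,II-1,II-2,III-1,III-2]: 51 consistent
Z/I-1 un ·: ZZ|Zz
Z/I-2 ? ·: ZZ|Zz|zz
Z/II-1 un I-1×I-2: ZZ|Zz
Z/II-2 un ·: ZZ|Zz
Z/III-1 un II-1×II-2: ZZ|Zz
Z/III-2 ? II-1×II-2: ZZ|Zz|zz
⇒ Z over [I-1,I-2,II-1,II-2,III-1,III-2]: 70 consistent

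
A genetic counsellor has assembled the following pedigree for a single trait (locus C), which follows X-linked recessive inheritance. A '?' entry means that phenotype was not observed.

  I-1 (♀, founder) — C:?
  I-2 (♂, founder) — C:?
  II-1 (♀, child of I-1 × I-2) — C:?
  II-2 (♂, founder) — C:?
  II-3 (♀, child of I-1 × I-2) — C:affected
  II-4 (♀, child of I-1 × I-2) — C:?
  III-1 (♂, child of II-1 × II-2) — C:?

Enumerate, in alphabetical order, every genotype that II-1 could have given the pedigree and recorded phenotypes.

II-1 ∈ {X^CX^c, X^cX^c}

C/I-1 ? ·: X^CX^c|X^cX^c
C/I-2 ? ·: X^cY
C/II-1 ? I-1×I-2: X^CX^c|X^cX^c
C/II-2 ? ·: X^CY|X^cY
C/II-3 aff I-1×I-2: X^cX^c
C/II-4 ? I-1×I-2: X^CX^c|X^cX^c
C/III-1 ? II-1×II-2: X^CY|X^cY
⇒ C over [I-1,I-2,II-1,II-2,II-3,II-4,III-1]: 14 consistent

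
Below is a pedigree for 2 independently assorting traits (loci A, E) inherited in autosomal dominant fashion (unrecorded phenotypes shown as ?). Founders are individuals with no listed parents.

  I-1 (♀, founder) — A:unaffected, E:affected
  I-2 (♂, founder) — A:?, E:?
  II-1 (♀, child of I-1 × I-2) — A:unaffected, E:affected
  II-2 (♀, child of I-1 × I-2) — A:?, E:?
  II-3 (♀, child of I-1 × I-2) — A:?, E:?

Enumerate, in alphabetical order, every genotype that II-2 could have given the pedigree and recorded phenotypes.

II-2 ∈ {Aa EE, Aa Ee, Aa ee, aa EE, aa Ee, aa ee}

A/I-1 un ·: aa
A/I-2 ? ·: aa|Aa
A/II-1 un I-1×I-2: aa
A/II-2 ? I-1×I-2: aa|Aa
A/II-3 ? I-1×I-2: aa|Aa
⇒ A over [I-1,I-2,II-1,II-2,II-3]: 5 consistent
E/I-1 aff ·: Ee|EE
E/I-2 ? ·: ee|Ee|EE
E/II-1 aff I-1×I-2: Ee|EE
E/II-2 ? I-1×I-2: ee|Ee|EE
E/II-3 ? I-1×I-2: ee|Ee|EE
⇒ E over [I-1,I-2,II-1,II-2,II-3]: 40 consistent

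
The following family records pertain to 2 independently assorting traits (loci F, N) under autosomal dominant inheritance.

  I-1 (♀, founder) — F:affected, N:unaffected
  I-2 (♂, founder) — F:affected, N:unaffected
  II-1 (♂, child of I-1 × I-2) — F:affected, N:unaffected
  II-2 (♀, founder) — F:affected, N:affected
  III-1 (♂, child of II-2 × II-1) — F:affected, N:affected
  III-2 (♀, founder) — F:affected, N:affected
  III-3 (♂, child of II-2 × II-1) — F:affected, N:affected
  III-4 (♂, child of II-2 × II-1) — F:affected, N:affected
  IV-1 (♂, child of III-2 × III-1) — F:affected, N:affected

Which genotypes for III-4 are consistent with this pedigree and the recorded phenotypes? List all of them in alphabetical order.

III-4 ∈ {FF Nn, Ff Nn}

F/I-1 aff ·: Ff|FF
F/I-2 aff ·: Ff|FF
F/II-1 aff I-1×I-2: Ff|FF
F/II-2 aff ·: Ff|FF
F/III-1 aff II-2×II-1: Ff|FF
F/III-2 aff ·: Ff|FF
F/III-3 aff II-2×II-1: Ff|FF
F/III-4 aff II-2×II-1: Ff|FF
F/IV-1 aff III-2×III-1: Ff|FF
⇒ F over [I-1,I-2,II-1,II-2,III-1,III-2,III-3,III-4,IV-1]: 292 consistent
N/I-1 un ·: nn
N/I-2 un ·: nn
N/II-1 un I-1×I-2: nn
N/II-2 aff ·: Nn|NN
N/III-1 aff II-2×II-1: Nn
N/III-2 aff ·: Nn|NN
N/III-3 aff II-2×II-1: Nn
N/III-4 aff II-2×II-1: Nn
N/IV-1 aff III-2×III-1: Nn|NN
⇒ N over [I-1,I-2,II-1,II-2,III-1,III-2,III-3,III-4,IV-1]: 8 consistent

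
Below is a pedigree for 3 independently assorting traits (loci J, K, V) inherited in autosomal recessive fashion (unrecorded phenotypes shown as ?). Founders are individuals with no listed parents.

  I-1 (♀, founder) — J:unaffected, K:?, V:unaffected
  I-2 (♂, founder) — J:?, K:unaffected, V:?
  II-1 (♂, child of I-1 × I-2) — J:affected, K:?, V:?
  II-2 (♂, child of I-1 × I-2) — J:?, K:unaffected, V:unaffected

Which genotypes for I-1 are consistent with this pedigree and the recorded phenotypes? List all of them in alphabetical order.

J/I-1 un ·: Jj
J/I-2 ? ·: Jj|jj
J/II-1 aff I-1×I-2: jj
J/II-2 ? I-1×I-2: JJ|Jj|jj
⇒ J over [I-1,I-2,II-1,II-2]: 5 consistent
K/I-1 ? ·: KK|Kk|kk
K/I-2 un ·: KK|Kk
K/II-1 ? I-1×I-2: KK|Kk|kk
K/II-2 un I-1×I-2: KK|Kk
⇒ K over [I-1,I-2,II-1,II-2]: 18 consistent
V/I-1 un ·: VV|Vv
V/I-2 ? ·: VV|Vv|vv
V/II-1 ? I-1×I-2: VV|Vv|vv
V/II-2 un I-1×I-2: VV|Vv
⇒ V over [I-1,I-2,II-1,II-2]: 18 consistent

I-1 ∈ {Jj KK VV, Jj KK Vv, Jj Kk VV, Jj Kk Vv, Jj kk VV, Jj kk Vv}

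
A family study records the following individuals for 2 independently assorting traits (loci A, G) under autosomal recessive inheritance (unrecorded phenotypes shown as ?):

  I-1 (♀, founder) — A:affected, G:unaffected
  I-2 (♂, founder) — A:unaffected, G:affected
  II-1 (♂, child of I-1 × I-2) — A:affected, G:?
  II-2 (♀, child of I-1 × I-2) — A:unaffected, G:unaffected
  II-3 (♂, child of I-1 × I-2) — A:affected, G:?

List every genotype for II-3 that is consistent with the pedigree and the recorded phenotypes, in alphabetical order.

A/I-1 aff ·: aa
A/I-2 un ·: Aa
A/II-1 aff I-1×I-2: aa
A/II-2 un I-1×I-2: Aa
A/II-3 aff I-1×I-2: aa
⇒ A over [I-1,I-2,II-1,II-2,II-3]: 1 consistent
G/I-1 un ·: GG|Gg
G/I-2 aff ·: gg
G/II-1 ? I-1×I-2: Gg|gg
G/II-2 un I-1×I-2: Gg
G/II-3 ? I-1×I-2: Gg|gg
⇒ G over [I-1,I-2,II-1,II-2,II-3]: 5 consistent

II-3 ∈ {aa Gg, aa gg}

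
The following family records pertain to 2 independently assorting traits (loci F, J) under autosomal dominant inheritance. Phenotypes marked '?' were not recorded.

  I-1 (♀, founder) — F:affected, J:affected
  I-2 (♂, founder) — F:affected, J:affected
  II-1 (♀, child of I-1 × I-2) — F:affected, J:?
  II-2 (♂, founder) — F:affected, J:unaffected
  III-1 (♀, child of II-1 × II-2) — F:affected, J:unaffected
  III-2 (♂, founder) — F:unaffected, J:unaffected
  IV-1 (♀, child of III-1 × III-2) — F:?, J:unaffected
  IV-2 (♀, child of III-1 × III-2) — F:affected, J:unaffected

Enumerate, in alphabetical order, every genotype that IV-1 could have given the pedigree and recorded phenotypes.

IV-1 ∈ {Ff jj, ff jj}

F/I-1 aff ·: Ff|FF
F/I-2 aff ·: Ff|FF
F/II-1 aff I-1×I-2: Ff|FF
F/II-2 aff ·: Ff|FF
F/III-1 aff II-1×II-2: Ff|FF
F/III-2 un ·: ff
F/IV-1 ? III-1×III-2: ff|Ff
F/IV-2 aff III-1×III-2: Ff
⇒ F over [I-1,I-2,II-1,II-2,III-1,III-2,IV-1,IV-2]: 34 consistent
J/I-1 aff ·: Jj|JJ
J/I-2 aff ·: Jj|JJ
J/II-1 ? I-1×I-2: jj|Jj
J/II-2 un ·: jj
J/III-1 un II-1×II-2: jj
J/III-2 un ·: jj
J/IV-1 un III-1×III-2: jj
J/IV-2 un III-1×III-2: jj
⇒ J over [I-1,I-2,II-1,II-2,III-1,III-2,IV-1,IV-2]: 4 consistent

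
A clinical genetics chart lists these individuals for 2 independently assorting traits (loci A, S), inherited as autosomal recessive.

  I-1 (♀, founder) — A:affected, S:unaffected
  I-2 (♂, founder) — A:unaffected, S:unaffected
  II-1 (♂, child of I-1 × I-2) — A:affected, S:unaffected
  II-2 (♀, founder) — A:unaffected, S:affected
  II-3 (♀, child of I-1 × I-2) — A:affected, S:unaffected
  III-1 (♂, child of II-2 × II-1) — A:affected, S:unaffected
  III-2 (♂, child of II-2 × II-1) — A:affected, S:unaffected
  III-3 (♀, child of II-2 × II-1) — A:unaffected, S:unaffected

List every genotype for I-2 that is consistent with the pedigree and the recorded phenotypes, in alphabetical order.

A/I-1 aff ·: aa
A/I-2 un ·: Aa
A/II-1 aff I-1×I-2: aa
A/II-2 un ·: Aa
A/II-3 aff I-1×I-2: aa
A/III-1 aff II-2×II-1: aa
A/III-2 aff II-2×II-1: aa
A/III-3 un II-2×II-1: Aa
⇒ A over [I-1,I-2,II-1,II-2,II-3,III-1,III-2,III-3]: 1 consistent
S/I-1 un ·: SS|Ss
S/I-2 un ·: SS|Ss
S/II-1 un I-1×I-2: SS|Ss
S/II-2 aff ·: ss
S/II-3 un I-1×I-2: SS|Ss
S/III-1 un II-2×II-1: Ss
S/III-2 un II-2×II-1: Ss
S/III-3 un II-2×II-1: Ss
⇒ S over [I-1,I-2,II-1,II-2,II-3,III-1,III-2,III-3]: 13 consistent

I-2 ∈ {Aa SS, Aa Ss}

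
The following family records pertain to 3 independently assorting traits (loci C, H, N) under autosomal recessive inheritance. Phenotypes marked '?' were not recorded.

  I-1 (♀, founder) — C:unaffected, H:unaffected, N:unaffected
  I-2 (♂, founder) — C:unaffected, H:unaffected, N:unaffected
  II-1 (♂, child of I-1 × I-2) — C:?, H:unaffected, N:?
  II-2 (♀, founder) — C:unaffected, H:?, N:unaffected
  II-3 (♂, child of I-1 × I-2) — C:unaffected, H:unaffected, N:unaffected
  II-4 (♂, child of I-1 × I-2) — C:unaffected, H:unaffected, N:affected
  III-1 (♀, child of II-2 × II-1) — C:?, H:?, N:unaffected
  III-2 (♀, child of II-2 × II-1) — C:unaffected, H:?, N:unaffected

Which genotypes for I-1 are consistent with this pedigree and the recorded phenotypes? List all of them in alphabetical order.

I-1 ∈ {CC HH Nn, CC Hh Nn, Cc HH Nn, Cc Hh Nn}

C/I-1 un ·: CC|Cc
C/I-2 un ·: CC|Cc
C/II-1 ? I-1×I-2: CC|Cc|cc
C/II-2 un ·: CC|Cc
C/II-3 un I-1×I-2: CC|Cc
C/II-4 un I-1×I-2: CC|Cc
C/III-1 ? II-2×II-1: CC|Cc|cc
C/III-2 un II-2×II-1: CC|Cc
⇒ C over [I-1,I-2,II-1,II-2,II-3,II-4,III-1,III-2]: 197 consistent
H/I-1 un ·: HH|Hh
H/I-2 un ·: HH|Hh
H/II-1 un I-1×I-2: HH|Hh
H/II-2 ? ·: HH|Hh|hh
H/II-3 un I-1×I-2: HH|Hh
H/II-4 un I-1×I-2: HH|Hh
H/III-1 ? II-2×II-1: HH|Hh|hh
H/III-2 ? II-2×II-1: HH|Hh|hh
⇒ H over [I-1,I-2,II-1,II-2,II-3,II-4,III-1,III-2]: 282 consistent
N/I-1 un ·: Nn
N/I-2 un ·: Nn
N/II-1 ? I-1×I-2: NN|Nn|nn
N/II-2 un ·: NN|Nn
N/II-3 un I-1×I-2: NN|Nn
N/II-4 aff I-1×I-2: nn
N/III-1 un II-2×II-1: NN|Nn
N/III-2 un II-2×II-1: NN|Nn
⇒ N over [I-1,I-2,II-1,II-2,II-3,II-4,III-1,III-2]: 30 consistent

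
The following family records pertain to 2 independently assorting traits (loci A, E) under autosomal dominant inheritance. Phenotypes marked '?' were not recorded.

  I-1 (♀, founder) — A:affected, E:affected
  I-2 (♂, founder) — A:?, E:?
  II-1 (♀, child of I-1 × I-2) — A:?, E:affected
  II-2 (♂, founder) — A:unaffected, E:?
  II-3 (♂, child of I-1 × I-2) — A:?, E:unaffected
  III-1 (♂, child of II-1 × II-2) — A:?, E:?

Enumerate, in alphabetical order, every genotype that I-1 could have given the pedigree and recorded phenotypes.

I-1 ∈ {AA Ee, Aa Ee}

A/I-1 aff ·: Aa|AA
A/I-2 ? ·: aa|Aa|AA
A/II-1 ? I-1×I-2: aa|Aa|AA
A/II-2 un ·: aa
A/II-3 ? I-1×I-2: aa|Aa|AA
A/III-1 ? II-1×II-2: aa|Aa
⇒ A over [I-1,I-2,II-1,II-2,II-3,III-1]: 33 consistent
E/I-1 aff ·: Ee
E/I-2 ? ·: ee|Ee
E/II-1 aff I-1×I-2: Ee|EE
E/II-2 ? ·: ee|Ee|EE
E/II-3 un I-1×I-2: ee
E/III-1 ? II-1×II-2: ee|Ee|EE
⇒ E over [I-1,I-2,II-1,II-2,II-3,III-1]: 18 consistent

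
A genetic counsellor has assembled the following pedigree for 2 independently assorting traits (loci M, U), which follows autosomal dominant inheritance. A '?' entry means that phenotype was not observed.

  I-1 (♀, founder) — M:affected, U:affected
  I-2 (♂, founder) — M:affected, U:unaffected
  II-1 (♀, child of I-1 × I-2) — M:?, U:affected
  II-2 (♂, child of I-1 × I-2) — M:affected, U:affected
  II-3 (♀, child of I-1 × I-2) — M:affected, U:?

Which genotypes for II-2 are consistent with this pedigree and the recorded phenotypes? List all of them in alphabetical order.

M/I-1 aff ·: Mm|MM
M/I-2 aff ·: Mm|MM
M/II-1 ? I-1×I-2: mm|Mm|MM
M/II-2 aff I-1×I-2: Mm|MM
M/II-3 aff I-1×I-2: Mm|MM
⇒ M over [I-1,I-2,II-1,II-2,II-3]: 29 consistent
U/I-1 aff ·: Uu|UU
U/I-2 un ·: uu
U/II-1 aff I-1×I-2: Uu
U/II-2 aff I-1×I-2: Uu
U/II-3 ? I-1×I-2: uu|Uu
⇒ U over [I-1,I-2,II-1,II-2,II-3]: 3 consistent

II-2 ∈ {MM Uu, Mm Uu}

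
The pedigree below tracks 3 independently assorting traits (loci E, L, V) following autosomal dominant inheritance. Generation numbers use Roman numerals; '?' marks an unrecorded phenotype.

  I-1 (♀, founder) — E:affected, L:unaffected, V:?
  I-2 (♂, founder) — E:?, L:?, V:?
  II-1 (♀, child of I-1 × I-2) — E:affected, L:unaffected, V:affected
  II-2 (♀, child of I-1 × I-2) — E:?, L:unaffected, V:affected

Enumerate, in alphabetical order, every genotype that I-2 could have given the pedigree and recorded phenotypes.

E/I-1 aff ·: Ee|EE
E/I-2 ? ·: ee|Ee|EE
E/II-1 aff I-1×I-2: Ee|EE
E/II-2 ? I-1×I-2: ee|Ee|EE
⇒ E over [I-1,I-2,II-1,II-2]: 18 consistent
L/I-1 un ·: ll
L/I-2 ? ·: ll|Ll
L/II-1 un I-1×I-2: ll
L/II-2 un I-1×I-2: ll
⇒ L over [I-1,I-2,II-1,II-2]: 2 consistent
V/I-1 ? ·: vv|Vv|VV
V/I-2 ? ·: vv|Vv|VV
V/II-1 aff I-1×I-2: Vv|VV
V/II-2 aff I-1×I-2: Vv|VV
⇒ V over [I-1,I-2,II-1,II-2]: 17 consistent

I-2 ∈ {EE Ll VV, EE Ll Vv, EE Ll vv, EE ll VV, EE ll Vv, EE ll vv, Ee Ll VV, Ee Ll Vv, Ee Ll vv, Ee ll VV, Ee ll Vv, Ee ll vv, ee Ll VV, ee Ll Vv, ee Ll vv, ee ll VV, ee ll Vv, ee ll vv}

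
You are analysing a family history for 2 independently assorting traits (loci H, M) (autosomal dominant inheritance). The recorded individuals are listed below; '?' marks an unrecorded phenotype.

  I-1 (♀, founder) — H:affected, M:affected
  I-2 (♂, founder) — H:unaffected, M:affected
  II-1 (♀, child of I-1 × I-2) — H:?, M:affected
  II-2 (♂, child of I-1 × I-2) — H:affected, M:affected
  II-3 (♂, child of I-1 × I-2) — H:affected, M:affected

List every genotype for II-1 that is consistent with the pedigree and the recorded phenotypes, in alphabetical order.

H/I-1 aff ·: Hh|HH
H/I-2 un ·: hh
H/II-1 ? I-1×I-2: hh|Hh
H/II-2 aff I-1×I-2: Hh
H/II-3 aff I-1×I-2: Hh
⇒ H over [I-1,I-2,II-1,II-2,II-3]: 3 consistent
M/I-1 aff ·: Mm|MM
M/I-2 aff ·: Mm|MM
M/II-1 aff I-1×I-2: Mm|MM
M/II-2 aff I-1×I-2: Mm|MM
M/II-3 aff I-1×I-2: Mm|MM
⇒ M over [I-1,I-2,II-1,II-2,II-3]: 25 consistent

II-1 ∈ {Hh MM, Hh Mm, hh MM, hh Mm}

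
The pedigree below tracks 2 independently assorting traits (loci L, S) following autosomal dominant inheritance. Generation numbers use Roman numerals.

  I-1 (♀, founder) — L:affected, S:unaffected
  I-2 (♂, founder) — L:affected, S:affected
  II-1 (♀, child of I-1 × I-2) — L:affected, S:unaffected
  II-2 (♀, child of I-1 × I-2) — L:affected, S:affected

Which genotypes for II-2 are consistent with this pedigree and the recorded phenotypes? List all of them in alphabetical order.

II-2 ∈ {LL Ss, Ll Ss}

L/I-1 aff ·: Ll|LL
L/I-2 aff ·: Ll|LL
L/II-1 aff I-1×I-2: Ll|LL
L/II-2 aff I-1×I-2: Ll|LL
⇒ L over [I-1,I-2,II-1,II-2]: 13 consistent
S/I-1 un ·: ss
S/I-2 aff ·: Ss
S/II-1 un I-1×I-2: ss
S/II-2 aff I-1×I-2: Ss
⇒ S over [I-1,I-2,II-1,II-2]: 1 consistent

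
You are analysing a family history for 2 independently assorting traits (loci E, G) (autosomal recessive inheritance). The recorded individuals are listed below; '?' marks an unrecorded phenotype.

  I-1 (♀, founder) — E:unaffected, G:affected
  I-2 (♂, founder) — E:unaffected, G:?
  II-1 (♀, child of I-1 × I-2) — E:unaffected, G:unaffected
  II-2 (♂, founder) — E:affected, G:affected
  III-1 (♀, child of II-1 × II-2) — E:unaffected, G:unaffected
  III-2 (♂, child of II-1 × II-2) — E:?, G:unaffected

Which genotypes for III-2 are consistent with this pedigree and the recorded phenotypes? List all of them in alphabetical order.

III-2 ∈ {Ee Gg, ee Gg}

E/I-1 un ·: EE|Ee
E/I-2 un ·: EE|Ee
E/II-1 un I-1×I-2: EE|Ee
E/II-2 aff ·: ee
E/III-1 un II-1×II-2: Ee
E/III-2 ? II-1×II-2: Ee|ee
⇒ E over [I-1,I-2,II-1,II-2,III-1,III-2]: 10 consistent
G/I-1 aff ·: gg
G/I-2 ? ·: GG|Gg
G/II-1 un I-1×I-2: Gg
G/II-2 aff ·: gg
G/III-1 un II-1×II-2: Gg
G/III-2 un II-1×II-2: Gg
⇒ G over [I-1,I-2,II-1,II-2,III-1,III-2]: 2 consistent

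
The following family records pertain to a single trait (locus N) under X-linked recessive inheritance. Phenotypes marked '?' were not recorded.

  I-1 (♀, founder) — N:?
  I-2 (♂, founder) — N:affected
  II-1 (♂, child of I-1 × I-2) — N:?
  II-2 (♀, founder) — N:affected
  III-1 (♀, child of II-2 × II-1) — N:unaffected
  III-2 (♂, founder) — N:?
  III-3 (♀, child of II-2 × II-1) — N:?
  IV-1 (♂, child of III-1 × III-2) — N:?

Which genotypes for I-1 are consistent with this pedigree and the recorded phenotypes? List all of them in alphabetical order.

I-1 ∈ {X^NX^N, X^NX^n}

N/I-1 ? ·: X^NX^N|X^NX^n
N/I-2 aff ·: X^nY
N/II-1 ? I-1×I-2: X^NY
N/II-2 aff ·: X^nX^n
N/III-1 un II-2×II-1: X^NX^n
N/III-2 ? ·: X^NY|X^nY
N/III-3 ? II-2×II-1: X^NX^n
N/IV-1 ? III-1×III-2: X^NY|X^nY
⇒ N over [I-1,I-2,II-1,II-2,III-1,III-2,III-3,IV-1]: 8 consistent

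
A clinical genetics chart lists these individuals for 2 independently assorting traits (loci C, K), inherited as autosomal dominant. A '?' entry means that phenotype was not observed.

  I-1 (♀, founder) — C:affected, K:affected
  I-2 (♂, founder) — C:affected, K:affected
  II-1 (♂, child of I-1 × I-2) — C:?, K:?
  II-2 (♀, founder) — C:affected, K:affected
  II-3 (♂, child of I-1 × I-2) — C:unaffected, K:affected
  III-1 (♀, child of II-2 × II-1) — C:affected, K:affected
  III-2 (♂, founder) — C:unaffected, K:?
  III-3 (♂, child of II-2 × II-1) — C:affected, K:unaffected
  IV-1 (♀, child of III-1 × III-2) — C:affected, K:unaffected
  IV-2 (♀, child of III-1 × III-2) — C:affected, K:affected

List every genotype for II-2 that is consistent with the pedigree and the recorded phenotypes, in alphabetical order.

II-2 ∈ {CC Kk, Cc Kk}

C/I-1 aff ·: Cc
C/I-2 aff ·: Cc
C/II-1 ? I-1×I-2: cc|Cc|CC
C/II-2 aff ·: Cc|CC
C/II-3 un I-1×I-2: cc
C/III-1 aff II-2×II-1: Cc|CC
C/III-2 un ·: cc
C/III-3 aff II-2×II-1: Cc|CC
C/IV-1 aff III-1×III-2: Cc
C/IV-2 aff III-1×III-2: Cc
⇒ C over [I-1,I-2,II-1,II-2,II-3,III-1,III-2,III-3,IV-1,IV-2]: 15 consistent
K/I-1 aff ·: Kk|KK
K/I-2 aff ·: Kk|KK
K/II-1 ? I-1×I-2: kk|Kk
K/II-2 aff ·: Kk
K/II-3 aff I-1×I-2: Kk|KK
K/III-1 aff II-2×II-1: Kk
K/III-2 ? ·: kk|Kk
K/III-3 un II-2×II-1: kk
K/IV-1 un III-1×III-2: kk
K/IV-2 aff III-1×III-2: Kk|KK
⇒ K over [I-1,I-2,II-1,II-2,II-3,III-1,III-2,III-3,IV-1,IV-2]: 24 consistent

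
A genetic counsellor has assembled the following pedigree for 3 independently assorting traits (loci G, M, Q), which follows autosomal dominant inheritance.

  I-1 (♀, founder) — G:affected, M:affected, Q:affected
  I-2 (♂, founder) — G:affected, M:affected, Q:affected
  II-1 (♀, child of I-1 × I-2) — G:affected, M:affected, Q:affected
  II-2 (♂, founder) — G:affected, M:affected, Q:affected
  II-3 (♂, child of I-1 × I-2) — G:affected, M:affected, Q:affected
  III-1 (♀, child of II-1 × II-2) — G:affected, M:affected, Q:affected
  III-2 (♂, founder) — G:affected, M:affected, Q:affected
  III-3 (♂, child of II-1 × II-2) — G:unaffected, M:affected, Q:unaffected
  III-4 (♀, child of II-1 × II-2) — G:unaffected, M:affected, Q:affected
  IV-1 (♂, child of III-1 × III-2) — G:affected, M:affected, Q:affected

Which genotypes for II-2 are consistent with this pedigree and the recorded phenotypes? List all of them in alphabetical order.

G/I-1 aff ·: Gg|GG
G/I-2 aff ·: Gg|GG
G/II-1 aff I-1×I-2: Gg
G/II-2 aff ·: Gg
G/II-3 aff I-1×I-2: Gg|GG
G/III-1 aff II-1×II-2: Gg|GG
G/III-2 aff ·: Gg|GG
G/III-3 un II-1×II-2: gg
G/III-4 un II-1×II-2: gg
G/IV-1 aff III-1×III-2: Gg|GG
⇒ G over [I-1,I-2,II-1,II-2,II-3,III-1,III-2,III-3,III-4,IV-1]: 42 consistent
M/I-1 aff ·: Mm|MM
M/I-2 aff ·: Mm|MM
M/II-1 aff I-1×I-2: Mm|MM
M/II-2 aff ·: Mm|MM
M/II-3 aff I-1×I-2: Mm|MM
M/III-1 aff II-1×II-2: Mm|MM
M/III-2 aff ·: Mm|MM
M/III-3 aff II-1×II-2: Mm|MM
M/III-4 aff II-1×II-2: Mm|MM
M/IV-1 aff III-1×III-2: Mm|MM
⇒ M over [I-1,I-2,II-1,II-2,II-3,III-1,III-2,III-3,III-4,IV-1]: 553 consistent
Q/I-1 aff ·: Qq|QQ
Q/I-2 aff ·: Qq|QQ
Q/II-1 aff I-1×I-2: Qq
Q/II-2 aff ·: Qq
Q/II-3 aff I-1×I-2: Qq|QQ
Q/III-1 aff II-1×II-2: Qq|QQ
Q/III-2 aff ·: Qq|QQ
Q/III-3 un II-1×II-2: qq
Q/III-4 aff II-1×II-2: Qq|QQ
Q/IV-1 aff III-1×III-2: Qq|QQ
⇒ Q over [I-1,I-2,II-1,II-2,II-3,III-1,III-2,III-3,III-4,IV-1]: 84 consistent

II-2 ∈ {Gg MM Qq, Gg Mm Qq}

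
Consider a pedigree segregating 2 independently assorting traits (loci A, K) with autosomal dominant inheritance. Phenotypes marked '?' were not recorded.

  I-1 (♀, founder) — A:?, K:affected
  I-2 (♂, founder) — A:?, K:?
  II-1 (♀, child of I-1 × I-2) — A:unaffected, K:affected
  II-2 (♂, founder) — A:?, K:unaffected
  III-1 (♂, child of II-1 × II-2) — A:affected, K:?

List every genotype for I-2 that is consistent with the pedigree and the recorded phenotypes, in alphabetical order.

A/I-1 ? ·: aa|Aa
A/I-2 ? ·: aa|Aa
A/II-1 un I-1×I-2: aa
A/II-2 ? ·: Aa|AA
A/III-1 aff II-1×II-2: Aa
⇒ A over [I-1,I-2,II-1,II-2,III-1]: 8 consistent
K/I-1 aff ·: Kk|KK
K/I-2 ? ·: kk|Kk|KK
K/II-1 aff I-1×I-2: Kk|KK
K/II-2 un ·: kk
K/III-1 ? II-1×II-2: kk|Kk
⇒ K over [I-1,I-2,II-1,II-2,III-1]: 14 consistent

I-2 ∈ {Aa KK, Aa Kk, Aa kk, aa KK, aa Kk, aa kk}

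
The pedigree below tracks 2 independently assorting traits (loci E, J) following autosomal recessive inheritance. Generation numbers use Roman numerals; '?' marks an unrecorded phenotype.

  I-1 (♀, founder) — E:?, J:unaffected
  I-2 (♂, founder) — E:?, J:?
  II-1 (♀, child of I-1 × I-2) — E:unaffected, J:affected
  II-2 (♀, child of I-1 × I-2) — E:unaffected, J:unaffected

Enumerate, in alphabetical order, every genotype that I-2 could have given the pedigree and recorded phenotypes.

E/I-1 ? ·: EE|Ee|ee
E/I-2 ? ·: EE|Ee|ee
E/II-1 un I-1×I-2: EE|Ee
E/II-2 un I-1×I-2: EE|Ee
⇒ E over [I-1,I-2,II-1,II-2]: 17 consistent
J/I-1 un ·: Jj
J/I-2 ? ·: Jj|jj
J/II-1 aff I-1×I-2: jj
J/II-2 un I-1×I-2: JJ|Jj
⇒ J over [I-1,I-2,II-1,II-2]: 3 consistent

I-2 ∈ {EE Jj, EE jj, Ee Jj, Ee jj, ee Jj, ee jj}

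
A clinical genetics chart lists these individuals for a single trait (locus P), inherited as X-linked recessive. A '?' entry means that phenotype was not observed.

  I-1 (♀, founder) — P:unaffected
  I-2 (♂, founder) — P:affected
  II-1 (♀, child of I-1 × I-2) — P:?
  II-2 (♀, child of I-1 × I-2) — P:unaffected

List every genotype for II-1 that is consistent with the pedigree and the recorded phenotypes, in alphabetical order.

P/I-1 un ·: X^PX^P|X^PX^p
P/I-2 aff ·: X^pY
P/II-1 ? I-1×I-2: X^PX^p|X^pX^p
P/II-2 un I-1×I-2: X^PX^p
⇒ P over [I-1,I-2,II-1,II-2]: 3 consistent

II-1 ∈ {X^PX^p, X^pX^p}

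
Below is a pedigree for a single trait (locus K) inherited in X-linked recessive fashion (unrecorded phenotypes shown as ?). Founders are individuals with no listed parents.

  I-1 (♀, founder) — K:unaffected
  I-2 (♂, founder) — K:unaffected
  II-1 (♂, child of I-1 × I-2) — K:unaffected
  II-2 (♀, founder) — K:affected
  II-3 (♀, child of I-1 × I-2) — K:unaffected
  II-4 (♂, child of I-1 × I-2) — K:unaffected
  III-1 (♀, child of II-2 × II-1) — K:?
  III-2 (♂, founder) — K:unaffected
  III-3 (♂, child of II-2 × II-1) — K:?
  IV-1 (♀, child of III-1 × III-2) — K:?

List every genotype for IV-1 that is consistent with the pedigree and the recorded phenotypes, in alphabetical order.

IV-1 ∈ {X^KX^K, X^KX^k}

K/I-1 un ·: X^KX^K|X^KX^k
K/I-2 un ·: X^KY
K/II-1 un I-1×I-2: X^KY
K/II-2 aff ·: X^kX^k
K/II-3 un I-1×I-2: X^KX^K|X^KX^k
K/II-4 un I-1×I-2: X^KY
K/III-1 ? II-2×II-1: X^KX^k
K/III-2 un ·: X^KY
K/III-3 ? II-2×II-1: X^kY
K/IV-1 ? III-1×III-2: X^KX^K|X^KX^k
⇒ K over [I-1,I-2,II-1,II-2,II-3,II-4,III-1,III-2,III-3,IV-1]: 6 consistent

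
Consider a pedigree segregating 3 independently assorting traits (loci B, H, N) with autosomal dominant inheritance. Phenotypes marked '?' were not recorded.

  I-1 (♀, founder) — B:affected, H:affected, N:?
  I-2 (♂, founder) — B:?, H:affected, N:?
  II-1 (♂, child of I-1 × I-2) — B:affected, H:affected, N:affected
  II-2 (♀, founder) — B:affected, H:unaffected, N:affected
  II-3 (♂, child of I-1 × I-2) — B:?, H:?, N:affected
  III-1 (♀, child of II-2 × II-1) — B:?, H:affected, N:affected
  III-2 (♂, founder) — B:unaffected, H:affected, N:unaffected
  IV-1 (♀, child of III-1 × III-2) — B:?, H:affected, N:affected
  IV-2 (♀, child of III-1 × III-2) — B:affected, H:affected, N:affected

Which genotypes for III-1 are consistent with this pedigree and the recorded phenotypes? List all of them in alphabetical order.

III-1 ∈ {BB Hh NN, BB Hh Nn, Bb Hh NN, Bb Hh Nn}

B/I-1 aff ·: Bb|BB
B/I-2 ? ·: bb|Bb|BB
B/II-1 aff I-1×I-2: Bb|BB
B/II-2 aff ·: Bb|BB
B/II-3 ? I-1×I-2: bb|Bb|BB
B/III-1 ? II-2×II-1: Bb|BB
B/III-2 un ·: bb
B/IV-1 ? III-1×III-2: bb|Bb
B/IV-2 aff III-1×III-2: Bb
⇒ B over [I-1,I-2,II-1,II-2,II-3,III-1,III-2,IV-1,IV-2]: 92 consistent
H/I-1 aff ·: Hh|HH
H/I-2 aff ·: Hh|HH
H/II-1 aff I-1×I-2: Hh|HH
H/II-2 un ·: hh
H/II-3 ? I-1×I-2: hh|Hh|HH
H/III-1 aff II-2×II-1: Hh
H/III-2 aff ·: Hh|HH
H/IV-1 aff III-1×III-2: Hh|HH
H/IV-2 aff III-1×III-2: Hh|HH
⇒ H over [I-1,I-2,II-1,II-2,II-3,III-1,III-2,IV-1,IV-2]: 120 consistent
N/I-1 ? ·: nn|Nn|NN
N/I-2 ? ·: nn|Nn|NN
N/II-1 aff I-1×I-2: Nn|NN
N/II-2 aff ·: Nn|NN
N/II-3 aff I-1×I-2: Nn|NN
N/III-1 aff II-2×II-1: Nn|NN
N/III-2 un ·: nn
N/IV-1 aff III-1×III-2: Nn
N/IV-2 aff III-1×III-2: Nn
⇒ N over [I-1,I-2,II-1,II-2,II-3,III-1,III-2,IV-1,IV-2]: 61 consistent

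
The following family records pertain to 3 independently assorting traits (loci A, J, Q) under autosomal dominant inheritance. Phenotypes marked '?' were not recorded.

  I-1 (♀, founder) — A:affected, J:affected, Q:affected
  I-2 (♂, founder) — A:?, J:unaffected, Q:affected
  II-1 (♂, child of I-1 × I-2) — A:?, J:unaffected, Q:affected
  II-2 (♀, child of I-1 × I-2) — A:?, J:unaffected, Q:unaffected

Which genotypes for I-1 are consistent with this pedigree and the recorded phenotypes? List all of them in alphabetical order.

I-1 ∈ {AA Jj Qq, Aa Jj Qq}

A/I-1 aff ·: Aa|AA
A/I-2 ? ·: aa|Aa|AA
A/II-1 ? I-1×I-2: aa|Aa|AA
A/II-2 ? I-1×I-2: aa|Aa|AA
⇒ A over [I-1,I-2,II-1,II-2]: 23 consistent
J/I-1 aff ·: Jj
J/I-2 un ·: jj
J/II-1 un I-1×I-2: jj
J/II-2 un I-1×I-2: jj
⇒ J over [I-1,I-2,II-1,II-2]: 1 consistent
Q/I-1 aff ·: Qq
Q/I-2 aff ·: Qq
Q/II-1 aff I-1×I-2: Qq|QQ
Q/II-2 un I-1×I-2: qq
⇒ Q over [I-1,I-2,II-1,II-2]: 2 consistent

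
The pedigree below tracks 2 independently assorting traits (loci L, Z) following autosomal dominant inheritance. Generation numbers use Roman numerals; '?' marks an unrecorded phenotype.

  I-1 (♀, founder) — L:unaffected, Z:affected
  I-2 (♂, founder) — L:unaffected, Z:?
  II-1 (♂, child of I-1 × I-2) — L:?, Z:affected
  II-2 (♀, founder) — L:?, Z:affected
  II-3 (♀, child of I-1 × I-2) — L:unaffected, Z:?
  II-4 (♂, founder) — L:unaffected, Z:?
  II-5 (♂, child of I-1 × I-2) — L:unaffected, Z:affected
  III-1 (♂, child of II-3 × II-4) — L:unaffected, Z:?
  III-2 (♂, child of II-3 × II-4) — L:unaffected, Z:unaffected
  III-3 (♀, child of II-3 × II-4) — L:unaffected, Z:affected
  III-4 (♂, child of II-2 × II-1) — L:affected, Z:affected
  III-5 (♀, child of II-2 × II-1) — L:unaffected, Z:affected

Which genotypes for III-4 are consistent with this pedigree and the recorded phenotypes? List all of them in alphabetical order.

L/I-1 un ·: ll
L/I-2 un ·: ll
L/II-1 ? I-1×I-2: ll
L/II-2 ? ·: Ll
L/II-3 un I-1×I-2: ll
L/II-4 un ·: ll
L/II-5 un I-1×I-2: ll
L/III-1 un II-3×II-4: ll
L/III-2 un II-3×II-4: ll
L/III-3 un II-3×II-4: ll
L/III-4 aff II-2×II-1: Ll
L/III-5 un II-2×II-1: ll
⇒ L over [I-1,I-2,II-1,II-2,II-3,II-4,II-5,III-1,III-2,III-3,III-4,III-5]: 1 consistent
Z/I-1 aff ·: Zz|ZZ
Z/I-2 ? ·: zz|Zz|ZZ
Z/II-1 aff I-1×I-2: Zz|ZZ
Z/II-2 aff ·: Zz|ZZ
Z/II-3 ? I-1×I-2: zz|Zz
Z/II-4 ? ·: zz|Zz
Z/II-5 aff I-1×I-2: Zz|ZZ
Z/III-1 ? II-3×II-4: zz|Zz|ZZ
Z/III-2 un II-3×II-4: zz
Z/III-3 aff II-3×II-4: Zz|ZZ
Z/III-4 aff II-2×II-1: Zz|ZZ
Z/III-5 aff II-2×II-1: Zz|ZZ
⇒ Z over [I-1,I-2,II-1,II-2,II-3,II-4,II-5,III-1,III-2,III-3,III-4,III-5]: 820 consistent

III-4 ∈ {Ll ZZ, Ll Zz}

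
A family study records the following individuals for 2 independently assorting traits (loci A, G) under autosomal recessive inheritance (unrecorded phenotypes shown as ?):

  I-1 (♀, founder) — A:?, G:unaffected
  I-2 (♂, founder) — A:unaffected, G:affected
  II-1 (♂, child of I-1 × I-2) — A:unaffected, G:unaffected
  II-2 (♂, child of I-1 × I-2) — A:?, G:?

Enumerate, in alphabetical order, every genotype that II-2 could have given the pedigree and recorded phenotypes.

II-2 ∈ {AA Gg, AA gg, Aa Gg, Aa gg, aa Gg, aa gg}

A/I-1 ? ·: AA|Aa|aa
A/I-2 un ·: AA|Aa
A/II-1 un I-1×I-2: AA|Aa
A/II-2 ? I-1×I-2: AA|Aa|aa
⇒ A over [I-1,I-2,II-1,II-2]: 18 consistent
G/I-1 un ·: GG|Gg
G/I-2 aff ·: gg
G/II-1 un I-1×I-2: Gg
G/II-2 ? I-1×I-2: Gg|gg
⇒ G over [I-1,I-2,II-1,II-2]: 3 consistent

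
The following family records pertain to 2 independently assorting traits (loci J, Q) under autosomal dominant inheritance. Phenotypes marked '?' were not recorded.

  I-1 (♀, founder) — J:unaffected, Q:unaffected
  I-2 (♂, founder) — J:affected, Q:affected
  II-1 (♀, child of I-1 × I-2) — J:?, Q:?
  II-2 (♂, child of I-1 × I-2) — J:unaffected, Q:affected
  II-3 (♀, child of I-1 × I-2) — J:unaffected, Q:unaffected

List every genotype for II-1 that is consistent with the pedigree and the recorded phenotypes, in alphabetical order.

II-1 ∈ {Jj Qq, Jj qq, jj Qq, jj qq}

J/I-1 un ·: jj
J/I-2 aff ·: Jj
J/II-1 ? I-1×I-2: jj|Jj
J/II-2 un I-1×I-2: jj
J/II-3 un I-1×I-2: jj
⇒ J over [I-1,I-2,II-1,II-2,II-3]: 2 consistent
Q/I-1 un ·: qq
Q/I-2 aff ·: Qq
Q/II-1 ? I-1×I-2: qq|Qq
Q/II-2 aff I-1×I-2: Qq
Q/II-3 un I-1×I-2: qq
⇒ Q over [I-1,I-2,II-1,II-2,II-3]: 2 consistent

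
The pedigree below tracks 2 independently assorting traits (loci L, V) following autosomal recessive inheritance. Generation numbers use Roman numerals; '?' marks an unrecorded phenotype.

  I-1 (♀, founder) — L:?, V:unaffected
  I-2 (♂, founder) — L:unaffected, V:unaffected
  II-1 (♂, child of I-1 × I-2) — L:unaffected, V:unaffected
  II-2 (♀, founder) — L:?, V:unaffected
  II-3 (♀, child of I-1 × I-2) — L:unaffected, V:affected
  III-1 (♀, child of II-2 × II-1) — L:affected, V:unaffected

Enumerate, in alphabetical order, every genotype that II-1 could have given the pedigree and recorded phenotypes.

II-1 ∈ {Ll VV, Ll Vv}

L/I-1 ? ·: LL|Ll|ll
L/I-2 un ·: LL|Ll
L/II-1 un I-1×I-2: Ll
L/II-2 ? ·: Ll|ll
L/II-3 un I-1×I-2: LL|Ll
L/III-1 aff II-2×II-1: ll
⇒ L over [I-1,I-2,II-1,II-2,II-3,III-1]: 16 consistent
V/I-1 un ·: Vv
V/I-2 un ·: Vv
V/II-1 un I-1×I-2: VV|Vv
V/II-2 un ·: VV|Vv
V/II-3 aff I-1×I-2: vv
V/III-1 un II-2×II-1: VV|Vv
⇒ V over [I-1,I-2,II-1,II-2,II-3,III-1]: 7 consistent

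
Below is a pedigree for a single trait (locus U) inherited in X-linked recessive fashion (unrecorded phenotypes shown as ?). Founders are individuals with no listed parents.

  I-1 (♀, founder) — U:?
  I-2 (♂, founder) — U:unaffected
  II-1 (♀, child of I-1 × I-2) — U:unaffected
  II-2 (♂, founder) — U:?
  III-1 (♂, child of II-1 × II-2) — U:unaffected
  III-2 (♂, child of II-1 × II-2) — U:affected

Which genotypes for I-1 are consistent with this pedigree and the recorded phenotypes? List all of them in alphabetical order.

I-1 ∈ {X^UX^u, X^uX^u}

U/I-1 ? ·: X^UX^u|X^uX^u
U/I-2 un ·: X^UY
U/II-1 un I-1×I-2: X^UX^u
U/II-2 ? ·: X^UY|X^uY
U/III-1 un II-1×II-2: X^UY
U/III-2 aff II-1×II-2: X^uY
⇒ U over [I-1,I-2,II-1,II-2,III-1,III-2]: 4 consistent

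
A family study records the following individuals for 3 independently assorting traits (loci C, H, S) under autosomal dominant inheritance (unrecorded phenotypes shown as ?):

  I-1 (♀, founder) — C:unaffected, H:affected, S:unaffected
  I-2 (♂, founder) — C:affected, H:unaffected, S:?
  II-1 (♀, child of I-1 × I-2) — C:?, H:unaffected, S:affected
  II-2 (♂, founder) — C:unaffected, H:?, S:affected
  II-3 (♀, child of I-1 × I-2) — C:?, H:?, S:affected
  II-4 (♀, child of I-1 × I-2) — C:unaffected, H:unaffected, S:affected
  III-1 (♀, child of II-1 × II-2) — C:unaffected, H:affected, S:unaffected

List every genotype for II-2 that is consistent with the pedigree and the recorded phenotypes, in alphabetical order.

C/I-1 un ·: cc
C/I-2 aff ·: Cc
C/II-1 ? I-1×I-2: cc|Cc
C/II-2 un ·: cc
C/II-3 ? I-1×I-2: cc|Cc
C/II-4 un I-1×I-2: cc
C/III-1 un II-1×II-2: cc
⇒ C over [I-1,I-2,II-1,II-2,II-3,II-4,III-1]: 4 consistent
H/I-1 aff ·: Hh
H/I-2 un ·: hh
H/II-1 un I-1×I-2: hh
H/II-2 ? ·: Hh|HH
H/II-3 ? I-1×I-2: hh|Hh
H/II-4 un I-1×I-2: hh
H/III-1 aff II-1×II-2: Hh
⇒ H over [I-1,I-2,II-1,II-2,II-3,II-4,III-1]: 4 consistent
S/I-1 un ·: ss
S/I-2 ? ·: Ss|SS
S/II-1 aff I-1×I-2: Ss
S/II-2 aff ·: Ss
S/II-3 aff I-1×I-2: Ss
S/II-4 aff I-1×I-2: Ss
S/III-1 un II-1×II-2: ss
⇒ S over [I-1,I-2,II-1,II-2,II-3,II-4,III-1]: 2 consistent

II-2 ∈ {cc HH Ss, cc Hh Ss}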